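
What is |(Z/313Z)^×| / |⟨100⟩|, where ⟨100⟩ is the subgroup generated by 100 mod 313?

2

By Lagrange's theorem, ord_313(100) divides φ(313) = 313 − 1 = 312 = 2^3 · 3 · 13.
Divisors of 312: 1, 2, 3, 4, 6, 8, 12, 13, 24, 26, 39, 52, 78, 104, 156, 312.
Compute 100^d (mod 313) for the divisors d until we hit 1:
100^1 ≡ 100
100^2 ≡ 297
100^3 ≡ 278
100^4 ≡ 256
100^6 ≡ 286
100^8 ≡ 119
100^12 ≡ 103
100^13 ≡ 284
100^24 ≡ 280
100^26 ≡ 215
100^39 ≡ 25
100^52 ≡ 214
100^78 ≡ 312
100^104 ≡ 98
100^156 ≡ 1
The order of 100 is 156, so the subgroup it generates has 156 elements.
[(Z/313Z)^× : ⟨100⟩] = 312/156 = 2.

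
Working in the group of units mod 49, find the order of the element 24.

42

ord(24) | φ(49) = φ(7^2) = 7·(7−1) = 42 = 2 · 3 · 7.
Divisors of 42: 1, 2, 3, 6, 7, 14, 21, 42.
Compute 24^d (mod 49) for the divisors d until we hit 1:
24^1 ≡ 24 (mod 49)
24^2 ≡ 37 (mod 49)
24^3 ≡ 6 (mod 49)
24^6 ≡ 36 (mod 49)
24^7 ≡ 31 (mod 49)
24^14 ≡ 30 (mod 49)
24^21 ≡ 48 (mod 49)
24^42 ≡ 1 (mod 49) ✓
Hence ord(24) = 42.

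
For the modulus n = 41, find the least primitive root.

6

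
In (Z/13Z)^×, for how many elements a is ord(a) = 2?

φ(13) = 13 − 1 = 12 = 2^2 · 3.
In a cyclic group of order 12, there are φ(d) elements of order d for each divisor d of 12, and zero for non-divisors.
2 | 12, and φ(2) = 2 − 1 = 1.

1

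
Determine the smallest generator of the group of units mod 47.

φ(47) = 47 − 1 = 46 = 2 · 23.
Test candidates g = 2, 3, … against the prime factors q ∈ {2, 23} of φ(47): g is a generator iff g^(46/q) ≢ 1 for every such q.
g = 2: 2^23 ≡ 1 — hits 1, so not a primitive root.
g = 3: 3^23 ≡ 1 — hits 1, so not a primitive root.
g = 4: 4^23 ≡ 1 — hits 1, so not a primitive root.
g = 5: 5^23 ≡ 46; 5^2 ≡ 25 — none is 1, so 5 is a primitive root.
Hence the least primitive root of 47 is 5.

5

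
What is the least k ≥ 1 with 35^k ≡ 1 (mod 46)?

11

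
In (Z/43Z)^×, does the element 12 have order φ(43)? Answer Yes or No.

Yes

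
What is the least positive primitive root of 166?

5

φ(166) = φ(2)·φ(83) = 1·82 = 82 = 2 · 41.
Test candidates g = 2, 3, … against the prime factors q ∈ {2, 41} of φ(166): g is a generator iff g^(82/q) ≢ 1 for every such q.
g = 2: gcd(2, 166) = 2 > 1, not a unit — skip.
g = 3: 3^41 ≡ 1 — hits 1, so not a primitive root.
g = 4: gcd(4, 166) = 2 > 1, not a unit — skip.
g = 5: 5^41 ≡ 165; 5^2 ≡ 25 — none is 1, so 5 is a primitive root.
So 5 is the smallest generator of (Z/166Z)^×.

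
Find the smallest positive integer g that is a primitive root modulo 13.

φ(13) = 13 − 1 = 12 = 2^2 · 3.
Test candidates g = 2, 3, … against the prime factors q ∈ {2, 3} of φ(13): g is a generator iff g^(12/q) ≢ 1 for every such q.
g = 2: 2^6 ≡ 12; 2^4 ≡ 3 — none is 1, so 2 is a primitive root.
Hence the least primitive root of 13 is 2.

2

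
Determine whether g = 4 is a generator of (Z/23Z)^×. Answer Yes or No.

No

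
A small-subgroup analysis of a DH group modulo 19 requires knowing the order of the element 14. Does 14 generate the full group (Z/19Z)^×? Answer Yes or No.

Yes

φ(19) = 19 − 1 = 18 = 2 · 3^2.
An element g generates (Z/19Z)^× iff g^(18/q) ≢ 1 (mod 19) for each prime q ∈ {2, 3}.
14^9 ≡ 18 (mod 19)  [q = 2: ≢ 1 ✓]
14^6 ≡ 7 (mod 19)  [q = 3: ≢ 1 ✓]
None equal 1, so ord_19(14) = 18: 14 is a primitive root.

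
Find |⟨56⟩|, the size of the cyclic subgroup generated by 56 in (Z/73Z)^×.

24

Since 56 ∈ (Z/73Z)^×, its order divides φ(73) = 73 − 1 = 72 = 2^3 · 3^2.
Divisors of 72: 1, 2, 3, 4, 6, 8, 9, 12, 18, 24, 36, 72.
Test each divisor d:
56^1 ≡ 56
56^2 ≡ 70
56^3 ≡ 51
56^4 ≡ 9
56^6 ≡ 46
56^8 ≡ 8
56^9 ≡ 10
56^12 ≡ 72
56^18 ≡ 27
56^24 ≡ 1
Therefore the multiplicative order of 56 modulo 73 is 24.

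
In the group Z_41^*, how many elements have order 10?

4

φ(41) = 41 − 1 = 40 = 2^3 · 5.
Since (Z/41Z)^× is cyclic of order 40, the number of elements of order d is φ(d) when d | 40 and 0 otherwise.
10 = 2 · 5 divides 40, and φ(10) = 4.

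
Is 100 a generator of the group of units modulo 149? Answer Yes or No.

No

φ(149) = 149 − 1 = 148 = 2^2 · 37.
An element g generates (Z/149Z)^× iff g^(148/q) ≢ 1 (mod 149) for each prime q ∈ {2, 37}.
100^74 ≡ 1 (mod 149)  [q = 2: ≡ 1 ✗]
100^4 ≡ 140 (mod 149)  [q = 37: ≢ 1 ✓]
Since 100^74 ≡ 1, the order of 100 divides 74 < 148, so 100 is not a primitive root.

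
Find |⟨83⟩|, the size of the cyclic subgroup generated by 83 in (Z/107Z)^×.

ord(83) | φ(107) = 107 − 1 = 106 = 2 · 53.
Divisors of 106: 1, 2, 53, 106.
Compute 83^d (mod 107) for the divisors d until we hit 1:
83^1 ≡ 83 (mod 107)
83^2 ≡ 41 (mod 107)
83^53 ≡ 1 (mod 107) ✓
The smallest such exponent is 53, so the order of 83 is 53.

53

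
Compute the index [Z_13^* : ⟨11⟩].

1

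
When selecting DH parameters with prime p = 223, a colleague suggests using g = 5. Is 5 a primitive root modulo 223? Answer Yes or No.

φ(223) = 223 − 1 = 222 = 2 · 3 · 37.
Test 5^(222/q) mod 223 for each prime factor q of 222:
5^111 ≡ 222 (mod 223)  [q = 2: ≢ 1 ✓]
5^74 ≡ 39 (mod 223)  [q = 3: ≢ 1 ✓]
5^6 ≡ 15 (mod 223)  [q = 37: ≢ 1 ✓]
None equal 1, so ord_223(5) = 222: 5 is a primitive root.

Yes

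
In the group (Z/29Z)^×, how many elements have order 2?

φ(29) = 29 − 1 = 28 = 2^2 · 7.
Since (Z/29Z)^× is cyclic of order 28, the number of elements of order d is φ(d) when d | 28 and 0 otherwise.
2 | 28, and φ(2) = 2 − 1 = 1.

1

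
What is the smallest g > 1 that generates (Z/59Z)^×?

φ(59) = 59 − 1 = 58 = 2 · 29.
Test candidates g = 2, 3, … against the prime factors q ∈ {2, 29} of φ(59): g is a generator iff g^(58/q) ≢ 1 for every such q.
g = 2: 2^29 ≡ 58; 2^2 ≡ 4 — none is 1, so 2 is a primitive root.
Hence the least primitive root of 59 is 2.

2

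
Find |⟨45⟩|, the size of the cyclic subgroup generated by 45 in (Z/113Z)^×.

By Lagrange's theorem, ord_113(45) divides φ(113) = 113 − 1 = 112 = 2^4 · 7.
Divisors of 112: 1, 2, 4, 7, 8, 14, 16, 28, 56, 112.
Compute 45^d (mod 113) for the divisors d until we hit 1:
45^1 ≡ 45
45^2 ≡ 104
45^4 ≡ 81
45^7 ≡ 78
45^8 ≡ 7
45^14 ≡ 95
45^16 ≡ 49
45^28 ≡ 98
45^56 ≡ 112
45^112 ≡ 1
The smallest such exponent is 112, so the order of 45 is 112.

112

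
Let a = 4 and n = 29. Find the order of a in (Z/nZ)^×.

14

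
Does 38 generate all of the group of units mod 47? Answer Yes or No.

Yes

φ(47) = 47 − 1 = 46 = 2 · 23.
An element g generates (Z/47Z)^× iff g^(46/q) ≢ 1 (mod 47) for each prime q ∈ {2, 23}.
38^23 ≡ 46 (mod 47)  [q = 2: ≢ 1 ✓]
38^2 ≡ 34 (mod 47)  [q = 23: ≢ 1 ✓]
All checks pass, so 38 has order 46 and is a primitive root modulo 47.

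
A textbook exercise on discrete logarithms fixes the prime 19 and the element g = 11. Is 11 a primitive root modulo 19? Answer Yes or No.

No

φ(19) = 19 − 1 = 18 = 2 · 3^2.
An element g generates (Z/19Z)^× iff g^(18/q) ≢ 1 (mod 19) for each prime q ∈ {2, 3}.
11^9 ≡ 1 (mod 19)  [q = 2: ≡ 1 ✗]
11^6 ≡ 1 (mod 19)  [q = 3: ≡ 1 ✗]
11^9 ≡ 1 shows ord(11) | 9, strictly less than φ(19); not a primitive root.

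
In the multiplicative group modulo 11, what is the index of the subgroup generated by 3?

By Lagrange's theorem, ord_11(3) divides φ(11) = 11 − 1 = 10 = 2 · 5.
Divisors of 10: 1, 2, 5, 10.
Test each divisor d:
3^1 ≡ 3 (mod 11)
3^2 ≡ 9 (mod 11)
3^5 ≡ 1 (mod 11) ✓
So ord_11(3) = 5, hence |⟨3⟩| = 5.
[(Z/11Z)^× : ⟨3⟩] = 10/5 = 2.

2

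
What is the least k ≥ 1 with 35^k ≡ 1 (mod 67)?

33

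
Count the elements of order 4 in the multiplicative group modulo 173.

φ(173) = 173 − 1 = 172 = 2^2 · 43.
In a cyclic group of order 172, there are φ(d) elements of order d for each divisor d of 172, and zero for non-divisors.
4 = 2^2 divides 172, and φ(4) = 2.

2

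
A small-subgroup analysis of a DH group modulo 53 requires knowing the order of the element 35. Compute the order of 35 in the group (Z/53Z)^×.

52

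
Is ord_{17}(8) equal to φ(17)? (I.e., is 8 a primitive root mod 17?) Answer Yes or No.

No

φ(17) = 17 − 1 = 16 = 2^4.
Test 8^(16/q) mod 17 for each prime factor q of 16:
8^8 ≡ 1 (mod 17)  [q = 2: ≡ 1 ✗]
Since 8^8 ≡ 1, the order of 8 divides 8 < 16, so 8 is not a primitive root.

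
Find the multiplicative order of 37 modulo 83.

By Lagrange's theorem, ord_83(37) divides φ(83) = 83 − 1 = 82 = 2 · 41.
Divisors of 82: 1, 2, 41, 82.
Evaluate successive powers at the divisors of 82:
37^1 ≡ 37
37^2 ≡ 41
37^41 ≡ 1
Therefore the multiplicative order of 37 modulo 83 is 41.

41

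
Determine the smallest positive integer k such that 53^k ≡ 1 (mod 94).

23

By Lagrange's theorem, ord_94(53) divides φ(94) = φ(2)·φ(47) = 1·46 = 46 = 2 · 23.
Divisors of 46: 1, 2, 23, 46.
Check 53^d mod 94 for each divisor in increasing order:
53^1 ≡ 53 (mod 94)
53^2 ≡ 83 (mod 94)
53^23 ≡ 1 (mod 94) ✓
Therefore the multiplicative order of 53 modulo 94 is 23.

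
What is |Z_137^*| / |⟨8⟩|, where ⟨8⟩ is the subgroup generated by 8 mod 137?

2

ord(8) | φ(137) = 137 − 1 = 136 = 2^3 · 17.
Divisors of 136: 1, 2, 4, 8, 17, 34, 68, 136.
Evaluate successive powers at the divisors of 136:
8^1 ≡ 8 (mod 137)
8^2 ≡ 64 (mod 137)
8^4 ≡ 123 (mod 137)
8^8 ≡ 59 (mod 137)
8^17 ≡ 37 (mod 137)
8^34 ≡ 136 (mod 137)
8^68 ≡ 1 (mod 137) ✓
Thus |⟨8⟩| = ord(8) = 68.
The index is φ(137) / ord(8) = 136 / 68 = 2.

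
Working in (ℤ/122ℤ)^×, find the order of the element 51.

60

ord(51) | φ(122) = φ(2)·φ(61) = 1·60 = 60 = 2^2 · 3 · 5.
Divisors of 60: 1, 2, 3, 4, 5, 6, 10, 12, 15, 20, 30, 60.
Check 51^d mod 122 for each divisor in increasing order:
51^1 ≡ 51 (mod 122)
51^2 ≡ 39 (mod 122)
51^3 ≡ 37 (mod 122)
51^4 ≡ 57 (mod 122)
51^5 ≡ 101 (mod 122)
51^6 ≡ 27 (mod 122)
51^10 ≡ 75 (mod 122)
51^12 ≡ 119 (mod 122)
51^15 ≡ 11 (mod 122)
51^20 ≡ 13 (mod 122)
51^30 ≡ 121 (mod 122)
51^60 ≡ 1 (mod 122) ✓
Therefore the multiplicative order of 51 modulo 122 is 60.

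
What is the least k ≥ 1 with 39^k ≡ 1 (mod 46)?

ord(39) | φ(46) = φ(2)·φ(23) = 1·22 = 22 = 2 · 11.
Divisors of 22: 1, 2, 11, 22.
Compute 39^d (mod 46) for the divisors d until we hit 1:
39^1 ≡ 39
39^2 ≡ 3
39^11 ≡ 1
The smallest such exponent is 11, so the order of 39 is 11.

11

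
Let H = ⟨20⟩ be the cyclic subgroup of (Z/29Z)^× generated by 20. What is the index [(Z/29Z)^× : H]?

ord(20) | φ(29) = 29 − 1 = 28 = 2^2 · 7.
Divisors of 28: 1, 2, 4, 7, 14, 28.
Check 20^d mod 29 for each divisor in increasing order:
20^1 ≡ 20 (mod 29)
20^2 ≡ 23 (mod 29)
20^4 ≡ 7 (mod 29)
20^7 ≡ 1 (mod 29) ✓
Thus |⟨20⟩| = ord(20) = 7.
The index is φ(29) / ord(20) = 28 / 7 = 4.

4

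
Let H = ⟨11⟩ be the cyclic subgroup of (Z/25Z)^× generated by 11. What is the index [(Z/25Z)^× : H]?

4

The order of 11 must divide φ(25) = φ(5^2) = 5·(5−1) = 20 = 2^2 · 5.
Divisors of 20: 1, 2, 4, 5, 10, 20.
Compute 11^d (mod 25) for the divisors d until we hit 1:
11^1 ≡ 11
11^2 ≡ 21
11^4 ≡ 16
11^5 ≡ 1
So ord_25(11) = 5, hence |⟨11⟩| = 5.
Index = |(Z/25Z)^×| / |⟨11⟩| = 20 / 5 = 4.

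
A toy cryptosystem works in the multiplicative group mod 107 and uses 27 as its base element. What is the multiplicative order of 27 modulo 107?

ord(27) | φ(107) = 107 − 1 = 106 = 2 · 53.
Divisors of 106: 1, 2, 53, 106.
Test each divisor d:
27^1 ≡ 27 (mod 107)
27^2 ≡ 87 (mod 107)
27^53 ≡ 1 (mod 107) ✓
Hence ord(27) = 53.

53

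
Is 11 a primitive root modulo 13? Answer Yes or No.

φ(13) = 13 − 1 = 12 = 2^2 · 3.
Test 11^(12/q) mod 13 for each prime factor q of 12:
11^6 ≡ 12 (mod 13)  [q = 2: ≢ 1 ✓]
11^4 ≡ 3 (mod 13)  [q = 3: ≢ 1 ✓]
None equal 1, so ord_13(11) = 12: 11 is a primitive root.

Yes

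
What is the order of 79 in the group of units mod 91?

3

Since 79 ∈ (Z/91Z)^×, its order divides φ(91) = φ(7·13) = (7−1)·(13−1) = 6·12 = 72 = 2^3 · 3^2.
Divisors of 72: 1, 2, 3, 4, 6, 8, 9, 12, 18, 24, 36, 72.
Evaluate successive powers at the divisors of 72:
79^1 ≡ 79 (mod 91)
79^2 ≡ 53 (mod 91)
79^3 ≡ 1 (mod 91) ✓
The smallest such exponent is 3, so the order of 79 is 3.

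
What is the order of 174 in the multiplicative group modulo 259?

The order of 174 must divide φ(259) = φ(7·37) = (7−1)·(37−1) = 6·36 = 216 = 2^3 · 3^3.
Divisors of 216: 1, 2, 3, 4, 6, 8, 9, 12, 18, 24, 27, 36, 54, 72, 108, 216.
Evaluate successive powers at the divisors of 216:
174^1 ≡ 174 (mod 259)
174^2 ≡ 232 (mod 259)
174^3 ≡ 223 (mod 259)
174^4 ≡ 211 (mod 259)
174^6 ≡ 1 (mod 259) ✓
Therefore the multiplicative order of 174 modulo 259 is 6.

6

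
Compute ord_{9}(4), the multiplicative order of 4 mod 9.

3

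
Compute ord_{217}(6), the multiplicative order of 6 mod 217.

6

ord(6) | φ(217) = φ(7·31) = (7−1)·(31−1) = 6·30 = 180 = 2^2 · 3^2 · 5.
Divisors of 180: 1, 2, 3, 4, 5, 6, 9, 10, 12, 15, 18, 20, 30, 36, 45, 60, 90, 180.
Test each divisor d:
6^1 ≡ 6 (mod 217)
6^2 ≡ 36 (mod 217)
6^3 ≡ 216 (mod 217)
6^4 ≡ 211 (mod 217)
6^5 ≡ 181 (mod 217)
6^6 ≡ 1 (mod 217) ✓
So ord_217(6) = 6.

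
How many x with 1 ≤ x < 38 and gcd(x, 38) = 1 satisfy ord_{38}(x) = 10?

0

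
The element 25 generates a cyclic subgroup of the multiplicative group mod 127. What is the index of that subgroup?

6

ord(25) | φ(127) = 127 − 1 = 126 = 2 · 3^2 · 7.
Divisors of 126: 1, 2, 3, 6, 7, 9, 14, 18, 21, 42, 63, 126.
Check 25^d mod 127 for each divisor in increasing order:
25^1 ≡ 25 (mod 127)
25^2 ≡ 117 (mod 127)
25^3 ≡ 4 (mod 127)
25^6 ≡ 16 (mod 127)
25^7 ≡ 19 (mod 127)
25^9 ≡ 64 (mod 127)
25^14 ≡ 107 (mod 127)
25^18 ≡ 32 (mod 127)
25^21 ≡ 1 (mod 127) ✓
The order of 25 is 21, so the subgroup it generates has 21 elements.
[(Z/127Z)^× : ⟨25⟩] = 126/21 = 6.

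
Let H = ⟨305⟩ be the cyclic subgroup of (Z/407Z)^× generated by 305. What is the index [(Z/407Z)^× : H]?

4

By Lagrange's theorem, ord_407(305) divides φ(407) = φ(11·37) = (11−1)·(37−1) = 10·36 = 360 = 2^3 · 3^2 · 5.
Divisors of 360: 1, 2, 3, 4, 5, 6, 8, 9, 10, 12, 15, 18, 20, 24, 30, 36, 40, 45, 60, 72, 90, 120, 180, 360.
Evaluate successive powers at the divisors of 360:
305^1 ≡ 305 (mod 407)
305^2 ≡ 229 (mod 407)
305^3 ≡ 248 (mod 407)
305^4 ≡ 345 (mod 407)
305^5 ≡ 219 (mod 407)
305^6 ≡ 47 (mod 407)
305^8 ≡ 181 (mod 407)
305^9 ≡ 260 (mod 407)
305^10 ≡ 342 (mod 407)
305^12 ≡ 174 (mod 407)
305^15 ≡ 10 (mod 407)
305^18 ≡ 38 (mod 407)
305^20 ≡ 155 (mod 407)
305^24 ≡ 158 (mod 407)
305^30 ≡ 100 (mod 407)
305^36 ≡ 223 (mod 407)
305^40 ≡ 12 (mod 407)
305^45 ≡ 186 (mod 407)
305^60 ≡ 232 (mod 407)
305^72 ≡ 75 (mod 407)
305^90 ≡ 1 (mod 407) ✓
The order of 305 is 90, so the subgroup it generates has 90 elements.
[(Z/407Z)^× : ⟨305⟩] = 360/90 = 4.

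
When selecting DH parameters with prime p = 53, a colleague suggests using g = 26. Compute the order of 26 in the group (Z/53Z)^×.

52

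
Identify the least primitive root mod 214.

5

φ(214) = φ(2)·φ(107) = 1·106 = 106 = 2 · 53.
g is a primitive root iff g^(106/q) ≢ 1 (mod 214) for each prime q ∈ {2, 53}.
g = 2: gcd(2, 214) = 2 > 1, not a unit — skip.
g = 3: 3^53 ≡ 1 — hits 1, so not a primitive root.
g = 4: gcd(4, 214) = 2 > 1, not a unit — skip.
g = 5: 5^53 ≡ 213; 5^2 ≡ 25 — none is 1, so 5 is a primitive root.
So 5 is the smallest generator of (Z/214Z)^×.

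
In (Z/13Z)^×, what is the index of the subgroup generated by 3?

4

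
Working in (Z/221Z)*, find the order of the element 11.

48

The order of 11 must divide φ(221) = φ(13·17) = (13−1)·(17−1) = 12·16 = 192 = 2^6 · 3.
Divisors of 192: 1, 2, 3, 4, 6, 8, 12, 16, 24, 32, 48, 64, 96, 192.
Check 11^d mod 221 for each divisor in increasing order:
11^1 ≡ 11
11^2 ≡ 121
11^3 ≡ 5
11^4 ≡ 55
11^6 ≡ 25
11^8 ≡ 152
11^12 ≡ 183
11^16 ≡ 120
11^24 ≡ 118
11^32 ≡ 35
11^48 ≡ 1
The smallest such exponent is 48, so the order of 11 is 48.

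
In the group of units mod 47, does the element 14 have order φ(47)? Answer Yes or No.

No

φ(47) = 47 − 1 = 46 = 2 · 23.
Test 14^(46/q) mod 47 for each prime factor q of 46:
14^23 ≡ 1 (mod 47)  [q = 2: ≡ 1 ✗]
14^2 ≡ 8 (mod 47)  [q = 23: ≢ 1 ✓]
The check at q = 2 fails, so 14 generates a proper subgroup.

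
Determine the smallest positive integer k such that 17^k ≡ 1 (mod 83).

ord(17) | φ(83) = 83 − 1 = 82 = 2 · 41.
Divisors of 82: 1, 2, 41, 82.
Evaluate successive powers at the divisors of 82:
17^1 ≡ 17
17^2 ≡ 40
17^41 ≡ 1
Hence ord(17) = 41.

41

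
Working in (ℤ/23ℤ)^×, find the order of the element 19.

22

Since 19 ∈ (Z/23Z)^×, its order divides φ(23) = 23 − 1 = 22 = 2 · 11.
Divisors of 22: 1, 2, 11, 22.
Compute 19^d (mod 23) for the divisors d until we hit 1:
19^1 ≡ 19 (mod 23)
19^2 ≡ 16 (mod 23)
19^11 ≡ 22 (mod 23)
19^22 ≡ 1 (mod 23) ✓
Therefore the multiplicative order of 19 modulo 23 is 22.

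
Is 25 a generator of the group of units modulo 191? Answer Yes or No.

No

φ(191) = 191 − 1 = 190 = 2 · 5 · 19.
It suffices to check that the order of 25 is not a proper divisor of 190: compute 25^(190/q) for q ∈ {2, 5, 19}.
25^95 ≡ 1 (mod 191)  [q = 2: ≡ 1 ✗]
25^38 ≡ 1 (mod 191)  [q = 5: ≡ 1 ✗]
25^10 ≡ 5 (mod 191)  [q = 19: ≢ 1 ✓]
25^95 ≡ 1 shows ord(25) | 95, strictly less than φ(191); not a primitive root.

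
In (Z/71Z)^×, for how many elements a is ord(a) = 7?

6

φ(71) = 71 − 1 = 70 = 2 · 5 · 7.
Since (Z/71Z)^× is cyclic of order 70, the number of elements of order d is φ(d) when d | 70 and 0 otherwise.
7 | 70, and φ(7) = 7 − 1 = 6.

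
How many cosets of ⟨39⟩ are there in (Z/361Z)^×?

18

Since 39 ∈ (Z/361Z)^×, its order divides φ(361) = φ(19^2) = 19·(19−1) = 342 = 2 · 3^2 · 19.
Divisors of 342: 1, 2, 3, 6, 9, 18, 19, 38, 57, 114, 171, 342.
Evaluate successive powers at the divisors of 342:
39^1 ≡ 39 (mod 361)
39^2 ≡ 77 (mod 361)
39^3 ≡ 115 (mod 361)
39^6 ≡ 229 (mod 361)
39^9 ≡ 343 (mod 361)
39^18 ≡ 324 (mod 361)
39^19 ≡ 1 (mod 361) ✓
Thus |⟨39⟩| = ord(39) = 19.
Index = |(Z/361Z)^×| / |⟨39⟩| = 342 / 19 = 18.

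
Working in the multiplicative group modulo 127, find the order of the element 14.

126

Since 14 ∈ (Z/127Z)^×, its order divides φ(127) = 127 − 1 = 126 = 2 · 3^2 · 7.
Divisors of 126: 1, 2, 3, 6, 7, 9, 14, 18, 21, 42, 63, 126.
Compute 14^d (mod 127) for the divisors d until we hit 1:
14^1 ≡ 14 (mod 127)
14^2 ≡ 69 (mod 127)
14^3 ≡ 77 (mod 127)
14^6 ≡ 87 (mod 127)
14^7 ≡ 75 (mod 127)
14^9 ≡ 95 (mod 127)
14^14 ≡ 37 (mod 127)
14^18 ≡ 8 (mod 127)
14^21 ≡ 108 (mod 127)
14^42 ≡ 107 (mod 127)
14^63 ≡ 126 (mod 127)
14^126 ≡ 1 (mod 127) ✓
So ord_127(14) = 126.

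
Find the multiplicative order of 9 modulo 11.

5

By Lagrange's theorem, ord_11(9) divides φ(11) = 11 − 1 = 10 = 2 · 5.
Divisors of 10: 1, 2, 5, 10.
Check 9^d mod 11 for each divisor in increasing order:
9^1 ≡ 9 (mod 11)
9^2 ≡ 4 (mod 11)
9^5 ≡ 1 (mod 11) ✓
The smallest such exponent is 5, so the order of 9 is 5.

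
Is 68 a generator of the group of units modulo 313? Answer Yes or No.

No

φ(313) = 313 − 1 = 312 = 2^3 · 3 · 13.
An element g generates (Z/313Z)^× iff g^(312/q) ≢ 1 (mod 313) for each prime q ∈ {2, 3, 13}.
68^156 ≡ 312 (mod 313)  [q = 2: ≢ 1 ✓]
68^104 ≡ 1 (mod 313)  [q = 3: ≡ 1 ✗]
68^24 ≡ 234 (mod 313)  [q = 13: ≢ 1 ✓]
Since 68^104 ≡ 1, the order of 68 divides 104 < 312, so 68 is not a primitive root.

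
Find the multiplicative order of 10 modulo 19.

18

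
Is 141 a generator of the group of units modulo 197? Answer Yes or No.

Yes

φ(197) = 197 − 1 = 196 = 2^2 · 7^2.
Test 141^(196/q) mod 197 for each prime factor q of 196:
141^98 ≡ 196 (mod 197)  [q = 2: ≢ 1 ✓]
141^28 ≡ 178 (mod 197)  [q = 7: ≢ 1 ✓]
None equal 1, so ord_197(141) = 196: 141 is a primitive root.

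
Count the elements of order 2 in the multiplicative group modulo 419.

φ(419) = 419 − 1 = 418 = 2 · 11 · 19.
In a cyclic group of order 418, there are φ(d) elements of order d for each divisor d of 418, and zero for non-divisors.
2 | 418, and φ(2) = 2 − 1 = 1.

1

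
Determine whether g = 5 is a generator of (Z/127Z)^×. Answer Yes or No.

No

φ(127) = 127 − 1 = 126 = 2 · 3^2 · 7.
It suffices to check that the order of 5 is not a proper divisor of 126: compute 5^(126/q) for q ∈ {2, 3, 7}.
5^63 ≡ 126 (mod 127)  [q = 2: ≢ 1 ✓]
5^42 ≡ 1 (mod 127)  [q = 3: ≡ 1 ✗]
5^18 ≡ 64 (mod 127)  [q = 7: ≢ 1 ✓]
5^42 ≡ 1 shows ord(5) | 42, strictly less than φ(127); not a primitive root.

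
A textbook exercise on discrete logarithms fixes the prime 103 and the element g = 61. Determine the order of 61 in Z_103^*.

17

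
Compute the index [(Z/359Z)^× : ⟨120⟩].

By Lagrange's theorem, ord_359(120) divides φ(359) = 359 − 1 = 358 = 2 · 179.
Divisors of 358: 1, 2, 179, 358.
Check 120^d mod 359 for each divisor in increasing order:
120^1 ≡ 120
120^2 ≡ 40
120^179 ≡ 1
So ord_359(120) = 179, hence |⟨120⟩| = 179.
The index is φ(359) / ord(120) = 358 / 179 = 2.

2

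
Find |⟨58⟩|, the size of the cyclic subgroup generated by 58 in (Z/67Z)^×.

22

ord(58) | φ(67) = 67 − 1 = 66 = 2 · 3 · 11.
Divisors of 66: 1, 2, 3, 6, 11, 22, 33, 66.
Test each divisor d:
58^1 ≡ 58
58^2 ≡ 14
58^3 ≡ 8
58^6 ≡ 64
58^11 ≡ 66
58^22 ≡ 1
Hence ord(58) = 22.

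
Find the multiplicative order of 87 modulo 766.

191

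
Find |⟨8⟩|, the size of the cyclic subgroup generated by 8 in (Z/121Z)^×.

110

By Lagrange's theorem, ord_121(8) divides φ(121) = φ(11^2) = 11·(11−1) = 110 = 2 · 5 · 11.
Divisors of 110: 1, 2, 5, 10, 11, 22, 55, 110.
Check 8^d mod 121 for each divisor in increasing order:
8^1 ≡ 8 (mod 121)
8^2 ≡ 64 (mod 121)
8^5 ≡ 98 (mod 121)
8^10 ≡ 45 (mod 121)
8^11 ≡ 118 (mod 121)
8^22 ≡ 9 (mod 121)
8^55 ≡ 120 (mod 121)
8^110 ≡ 1 (mod 121) ✓
Hence ord(8) = 110.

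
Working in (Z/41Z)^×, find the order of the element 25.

10

ord(25) | φ(41) = 41 − 1 = 40 = 2^3 · 5.
Divisors of 40: 1, 2, 4, 5, 8, 10, 20, 40.
Compute 25^d (mod 41) for the divisors d until we hit 1:
25^1 ≡ 25
25^2 ≡ 10
25^4 ≡ 18
25^5 ≡ 40
25^8 ≡ 37
25^10 ≡ 1
So ord_41(25) = 10.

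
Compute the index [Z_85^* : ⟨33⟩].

16

The order of 33 must divide φ(85) = φ(5·17) = (5−1)·(17−1) = 4·16 = 64 = 2^6.
Divisors of 64: 1, 2, 4, 8, 16, 32, 64.
Check 33^d mod 85 for each divisor in increasing order:
33^1 ≡ 33
33^2 ≡ 69
33^4 ≡ 1
The order of 33 is 4, so the subgroup it generates has 4 elements.
The index is φ(85) / ord(33) = 64 / 4 = 16.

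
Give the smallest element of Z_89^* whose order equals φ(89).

φ(89) = 89 − 1 = 88 = 2^3 · 11.
g is a primitive root iff g^(88/q) ≢ 1 (mod 89) for each prime q ∈ {2, 11}.
g = 2: 2^44 ≡ 1 — hits 1, so not a primitive root.
g = 3: 3^44 ≡ 88; 3^8 ≡ 64 — none is 1, so 3 is a primitive root.
Hence the least primitive root of 89 is 3.

3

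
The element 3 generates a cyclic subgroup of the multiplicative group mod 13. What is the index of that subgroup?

4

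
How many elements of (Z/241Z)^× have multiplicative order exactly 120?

32

φ(241) = 241 − 1 = 240 = 2^4 · 3 · 5.
(Z/241Z)^× is cyclic (|G| = 240); a cyclic group of order m has exactly φ(d) elements of each order d | m, and none otherwise.
120 = 2^3 · 3 · 5 divides 240, and φ(120) = 32.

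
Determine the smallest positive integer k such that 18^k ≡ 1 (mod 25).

4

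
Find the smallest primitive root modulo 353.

3

φ(353) = 353 − 1 = 352 = 2^5 · 11.
g is a primitive root iff g^(352/q) ≢ 1 (mod 353) for each prime q ∈ {2, 11}.
g = 2: 2^176 ≡ 1 — hits 1, so not a primitive root.
g = 3: 3^176 ≡ 352; 3^32 ≡ 140 — none is 1, so 3 is a primitive root.
So 3 is the smallest generator of (Z/353Z)^×.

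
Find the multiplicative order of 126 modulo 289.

ord(126) | φ(289) = φ(17^2) = 17·(17−1) = 272 = 2^4 · 17.
Divisors of 272: 1, 2, 4, 8, 16, 17, 34, 68, 136, 272.
Test each divisor d:
126^1 ≡ 126 (mod 289)
126^2 ≡ 270 (mod 289)
126^4 ≡ 72 (mod 289)
126^8 ≡ 271 (mod 289)
126^16 ≡ 35 (mod 289)
126^17 ≡ 75 (mod 289)
126^34 ≡ 134 (mod 289)
126^68 ≡ 38 (mod 289)
126^136 ≡ 288 (mod 289)
126^272 ≡ 1 (mod 289) ✓
So ord_289(126) = 272.

272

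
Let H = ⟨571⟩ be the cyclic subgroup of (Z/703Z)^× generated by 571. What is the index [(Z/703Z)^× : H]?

72

Since 571 ∈ (Z/703Z)^×, its order divides φ(703) = φ(19·37) = (19−1)·(37−1) = 18·36 = 648 = 2^3 · 3^4.
Divisors of 648: 1, 2, 3, 4, 6, 8, 9, 12, 18, 24, 27, 36, 54, 72, 81, 108, 162, 216, 324, 648.
Compute 571^d (mod 703) for the divisors d until we hit 1:
571^1 ≡ 571 (mod 703)
571^2 ≡ 552 (mod 703)
571^3 ≡ 248 (mod 703)
571^4 ≡ 305 (mod 703)
571^6 ≡ 343 (mod 703)
571^8 ≡ 229 (mod 703)
571^9 ≡ 1 (mod 703) ✓
So ord_703(571) = 9, hence |⟨571⟩| = 9.
[(Z/703Z)^× : ⟨571⟩] = 648/9 = 72.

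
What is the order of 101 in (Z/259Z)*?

6

ord(101) | φ(259) = φ(7·37) = (7−1)·(37−1) = 6·36 = 216 = 2^3 · 3^3.
Divisors of 216: 1, 2, 3, 4, 6, 8, 9, 12, 18, 24, 27, 36, 54, 72, 108, 216.
Check 101^d mod 259 for each divisor in increasing order:
101^1 ≡ 101 (mod 259)
101^2 ≡ 100 (mod 259)
101^3 ≡ 258 (mod 259)
101^4 ≡ 158 (mod 259)
101^6 ≡ 1 (mod 259) ✓
So ord_259(101) = 6.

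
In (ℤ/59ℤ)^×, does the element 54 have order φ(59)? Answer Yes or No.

Yes

φ(59) = 59 − 1 = 58 = 2 · 29.
Test 54^(58/q) mod 59 for each prime factor q of 58:
54^29 ≡ 58 (mod 59)  [q = 2: ≢ 1 ✓]
54^2 ≡ 25 (mod 59)  [q = 29: ≢ 1 ✓]
Every test exponent gives a nontrivial residue, hence 54 generates the full group.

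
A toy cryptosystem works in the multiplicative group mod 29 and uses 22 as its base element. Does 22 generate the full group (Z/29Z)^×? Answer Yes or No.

φ(29) = 29 − 1 = 28 = 2^2 · 7.
It suffices to check that the order of 22 is not a proper divisor of 28: compute 22^(28/q) for q ∈ {2, 7}.
22^14 ≡ 1 (mod 29)  [q = 2: ≡ 1 ✗]
22^4 ≡ 23 (mod 29)  [q = 7: ≢ 1 ✓]
The check at q = 2 fails, so 22 generates a proper subgroup.

No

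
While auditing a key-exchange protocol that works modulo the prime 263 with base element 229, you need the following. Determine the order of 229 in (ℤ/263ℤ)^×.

By Lagrange's theorem, ord_263(229) divides φ(263) = 263 − 1 = 262 = 2 · 131.
Divisors of 262: 1, 2, 131, 262.
Check 229^d mod 263 for each divisor in increasing order:
229^1 ≡ 229 (mod 263)
229^2 ≡ 104 (mod 263)
229^131 ≡ 262 (mod 263)
229^262 ≡ 1 (mod 263) ✓
The smallest such exponent is 262, so the order of 229 is 262.

262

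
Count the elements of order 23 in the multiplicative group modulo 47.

22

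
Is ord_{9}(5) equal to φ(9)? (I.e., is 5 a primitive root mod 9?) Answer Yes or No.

Yes

φ(9) = φ(3^2) = 3·(3−1) = 6 = 2 · 3.
5 is a primitive root mod 9 iff 5^(φ(9)/q) ≢ 1 for every prime q | φ(9), i.e. q ∈ {2, 3}.
5^3 ≡ 8 (mod 9)  [q = 2: ≢ 1 ✓]
5^2 ≡ 7 (mod 9)  [q = 3: ≢ 1 ✓]
None equal 1, so ord_9(5) = 6: 5 is a primitive root.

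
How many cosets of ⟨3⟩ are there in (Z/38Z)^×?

1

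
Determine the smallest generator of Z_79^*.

3

φ(79) = 79 − 1 = 78 = 2 · 3 · 13.
Test candidates g = 2, 3, … against the prime factors q ∈ {2, 3, 13} of φ(79): g is a generator iff g^(78/q) ≢ 1 for every such q.
g = 2: 2^39 ≡ 1 — hits 1, so not a primitive root.
g = 3: 3^39 ≡ 78; 3^26 ≡ 23; 3^6 ≡ 18 — none is 1, so 3 is a primitive root.
So 3 is the smallest generator of (Z/79Z)^×.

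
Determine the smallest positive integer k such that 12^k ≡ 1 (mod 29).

4

By Lagrange's theorem, ord_29(12) divides φ(29) = 29 − 1 = 28 = 2^2 · 7.
Divisors of 28: 1, 2, 4, 7, 14, 28.
Check 12^d mod 29 for each divisor in increasing order:
12^1 ≡ 12 (mod 29)
12^2 ≡ 28 (mod 29)
12^4 ≡ 1 (mod 29) ✓
The smallest such exponent is 4, so the order of 12 is 4.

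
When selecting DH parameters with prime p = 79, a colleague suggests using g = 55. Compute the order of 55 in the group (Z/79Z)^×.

ord(55) | φ(79) = 79 − 1 = 78 = 2 · 3 · 13.
Divisors of 78: 1, 2, 3, 6, 13, 26, 39, 78.
Compute 55^d (mod 79) for the divisors d until we hit 1:
55^1 ≡ 55
55^2 ≡ 23
55^3 ≡ 1
Therefore the multiplicative order of 55 modulo 79 is 3.

3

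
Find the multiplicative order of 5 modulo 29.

14

By Lagrange's theorem, ord_29(5) divides φ(29) = 29 − 1 = 28 = 2^2 · 7.
Divisors of 28: 1, 2, 4, 7, 14, 28.
Test each divisor d:
5^1 ≡ 5
5^2 ≡ 25
5^4 ≡ 16
5^7 ≡ 28
5^14 ≡ 1
So ord_29(5) = 14.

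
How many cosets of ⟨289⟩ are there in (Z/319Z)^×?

ord(289) | φ(319) = φ(11·29) = (11−1)·(29−1) = 10·28 = 280 = 2^3 · 5 · 7.
Divisors of 280: 1, 2, 4, 5, 7, 8, 10, 14, 20, 28, 35, 40, 56, 70, 140, 280.
Compute 289^d (mod 319) for the divisors d until we hit 1:
289^1 ≡ 289
289^2 ≡ 262
289^4 ≡ 59
289^5 ≡ 144
289^7 ≡ 86
289^8 ≡ 291
289^10 ≡ 1
Thus |⟨289⟩| = ord(289) = 10.
The index is φ(319) / ord(289) = 280 / 10 = 28.

28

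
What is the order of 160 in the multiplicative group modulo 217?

The order of 160 must divide φ(217) = φ(7·31) = (7−1)·(31−1) = 6·30 = 180 = 2^2 · 3^2 · 5.
Divisors of 180: 1, 2, 3, 4, 5, 6, 9, 10, 12, 15, 18, 20, 30, 36, 45, 60, 90, 180.
Test each divisor d:
160^1 ≡ 160 (mod 217)
160^2 ≡ 211 (mod 217)
160^3 ≡ 125 (mod 217)
160^4 ≡ 36 (mod 217)
160^5 ≡ 118 (mod 217)
160^6 ≡ 1 (mod 217) ✓
The smallest such exponent is 6, so the order of 160 is 6.

6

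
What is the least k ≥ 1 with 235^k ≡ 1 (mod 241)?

20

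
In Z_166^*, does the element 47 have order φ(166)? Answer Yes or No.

Yes

φ(166) = φ(2)·φ(83) = 1·82 = 82 = 2 · 41.
An element g generates (Z/166Z)^× iff g^(82/q) ≢ 1 (mod 166) for each prime q ∈ {2, 41}.
47^41 ≡ 165 (mod 166)  [q = 2: ≢ 1 ✓]
47^2 ≡ 51 (mod 166)  [q = 41: ≢ 1 ✓]
Every test exponent gives a nontrivial residue, hence 47 generates the full group.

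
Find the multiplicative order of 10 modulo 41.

Since 10 ∈ (Z/41Z)^×, its order divides φ(41) = 41 − 1 = 40 = 2^3 · 5.
Divisors of 40: 1, 2, 4, 5, 8, 10, 20, 40.
Test each divisor d:
10^1 ≡ 10 (mod 41)
10^2 ≡ 18 (mod 41)
10^4 ≡ 37 (mod 41)
10^5 ≡ 1 (mod 41) ✓
Therefore the multiplicative order of 10 modulo 41 is 5.

5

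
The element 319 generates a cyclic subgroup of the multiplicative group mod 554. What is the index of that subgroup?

3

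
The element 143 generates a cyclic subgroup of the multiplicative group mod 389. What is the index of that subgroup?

4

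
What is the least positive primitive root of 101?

2

φ(101) = 101 − 1 = 100 = 2^2 · 5^2.
Test candidates g = 2, 3, … against the prime factors q ∈ {2, 5} of φ(101): g is a generator iff g^(100/q) ≢ 1 for every such q.
g = 2: 2^50 ≡ 100; 2^20 ≡ 95 — none is 1, so 2 is a primitive root.
The smallest primitive root modulo 101 is 2.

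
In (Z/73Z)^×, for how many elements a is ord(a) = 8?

φ(73) = 73 − 1 = 72 = 2^3 · 3^2.
In a cyclic group of order 72, there are φ(d) elements of order d for each divisor d of 72, and zero for non-divisors.
8 = 2^3 divides 72, and φ(8) = 4.

4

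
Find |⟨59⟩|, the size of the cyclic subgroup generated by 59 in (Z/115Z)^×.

22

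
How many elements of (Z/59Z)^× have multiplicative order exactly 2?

1

φ(59) = 59 − 1 = 58 = 2 · 29.
Since (Z/59Z)^× is cyclic of order 58, the number of elements of order d is φ(d) when d | 58 and 0 otherwise.
2 | 58, and φ(2) = 2 − 1 = 1.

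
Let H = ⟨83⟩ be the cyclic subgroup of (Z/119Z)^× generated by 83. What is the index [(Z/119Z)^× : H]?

12

By Lagrange's theorem, ord_119(83) divides φ(119) = φ(7·17) = (7−1)·(17−1) = 6·16 = 96 = 2^5 · 3.
Divisors of 96: 1, 2, 3, 4, 6, 8, 12, 16, 24, 32, 48, 96.
Check 83^d mod 119 for each divisor in increasing order:
83^1 ≡ 83 (mod 119)
83^2 ≡ 106 (mod 119)
83^3 ≡ 111 (mod 119)
83^4 ≡ 50 (mod 119)
83^6 ≡ 64 (mod 119)
83^8 ≡ 1 (mod 119) ✓
So ord_119(83) = 8, hence |⟨83⟩| = 8.
Index = |(Z/119Z)^×| / |⟨83⟩| = 96 / 8 = 12.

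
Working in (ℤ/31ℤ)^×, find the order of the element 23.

ord(23) | φ(31) = 31 − 1 = 30 = 2 · 3 · 5.
Divisors of 30: 1, 2, 3, 5, 6, 10, 15, 30.
Test each divisor d:
23^1 ≡ 23 (mod 31)
23^2 ≡ 2 (mod 31)
23^3 ≡ 15 (mod 31)
23^5 ≡ 30 (mod 31)
23^6 ≡ 8 (mod 31)
23^10 ≡ 1 (mod 31) ✓
The smallest such exponent is 10, so the order of 23 is 10.

10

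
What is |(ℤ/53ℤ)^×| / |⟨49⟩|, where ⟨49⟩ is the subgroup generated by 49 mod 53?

4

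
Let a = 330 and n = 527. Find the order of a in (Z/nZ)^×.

240

ord(330) | φ(527) = φ(17·31) = (17−1)·(31−1) = 16·30 = 480 = 2^5 · 3 · 5.
Divisors of 480: 1, 2, 3, 4, 5, 6, 8, 10, 12, 15, 16, 20, 24, 30, 32, 40, 48, 60, 80, 96, 120, 160, 240, 480.
Compute 330^d (mod 527) for the divisors d until we hit 1:
330^1 ≡ 330 (mod 527)
330^2 ≡ 338 (mod 527)
330^3 ≡ 343 (mod 527)
330^4 ≡ 412 (mod 527)
330^5 ≡ 521 (mod 527)
330^6 ≡ 128 (mod 527)
330^8 ≡ 50 (mod 527)
330^10 ≡ 36 (mod 527)
330^12 ≡ 47 (mod 527)
330^15 ≡ 311 (mod 527)
330^16 ≡ 392 (mod 527)
330^20 ≡ 242 (mod 527)
330^24 ≡ 101 (mod 527)
330^30 ≡ 280 (mod 527)
330^32 ≡ 307 (mod 527)
330^40 ≡ 67 (mod 527)
330^48 ≡ 188 (mod 527)
330^60 ≡ 404 (mod 527)
330^80 ≡ 273 (mod 527)
330^96 ≡ 35 (mod 527)
330^120 ≡ 373 (mod 527)
330^160 ≡ 222 (mod 527)
330^240 ≡ 1 (mod 527) ✓
So ord_527(330) = 240.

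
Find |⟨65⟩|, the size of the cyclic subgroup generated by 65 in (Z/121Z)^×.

22

Since 65 ∈ (Z/121Z)^×, its order divides φ(121) = φ(11^2) = 11·(11−1) = 110 = 2 · 5 · 11.
Divisors of 110: 1, 2, 5, 10, 11, 22, 55, 110.
Check 65^d mod 121 for each divisor in increasing order:
65^1 ≡ 65
65^2 ≡ 111
65^5 ≡ 87
65^10 ≡ 67
65^11 ≡ 120
65^22 ≡ 1
So ord_121(65) = 22.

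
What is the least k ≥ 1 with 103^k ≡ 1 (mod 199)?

11

ord(103) | φ(199) = 199 − 1 = 198 = 2 · 3^2 · 11.
Divisors of 198: 1, 2, 3, 6, 9, 11, 18, 22, 33, 66, 99, 198.
Check 103^d mod 199 for each divisor in increasing order:
103^1 ≡ 103 (mod 199)
103^2 ≡ 62 (mod 199)
103^3 ≡ 18 (mod 199)
103^6 ≡ 125 (mod 199)
103^9 ≡ 61 (mod 199)
103^11 ≡ 1 (mod 199) ✓
Therefore the multiplicative order of 103 modulo 199 is 11.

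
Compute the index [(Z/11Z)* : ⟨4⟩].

2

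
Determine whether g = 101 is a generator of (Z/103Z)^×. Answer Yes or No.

Yes

φ(103) = 103 − 1 = 102 = 2 · 3 · 17.
It suffices to check that the order of 101 is not a proper divisor of 102: compute 101^(102/q) for q ∈ {2, 3, 17}.
101^51 ≡ 102 (mod 103)  [q = 2: ≢ 1 ✓]
101^34 ≡ 46 (mod 103)  [q = 3: ≢ 1 ✓]
101^6 ≡ 64 (mod 103)  [q = 17: ≢ 1 ✓]
None equal 1, so ord_103(101) = 102: 101 is a primitive root.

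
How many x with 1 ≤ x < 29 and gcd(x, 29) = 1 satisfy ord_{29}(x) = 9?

0

φ(29) = 29 − 1 = 28 = 2^2 · 7.
Since (Z/29Z)^× is cyclic of order 28, the number of elements of order d is φ(d) when d | 28 and 0 otherwise.
Since 9 ∤ 28, the count is 0.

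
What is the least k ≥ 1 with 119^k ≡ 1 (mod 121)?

ord(119) | φ(121) = φ(11^2) = 11·(11−1) = 110 = 2 · 5 · 11.
Divisors of 110: 1, 2, 5, 10, 11, 22, 55, 110.
Check 119^d mod 121 for each divisor in increasing order:
119^1 ≡ 119 (mod 121)
119^2 ≡ 4 (mod 121)
119^5 ≡ 89 (mod 121)
119^10 ≡ 56 (mod 121)
119^11 ≡ 9 (mod 121)
119^22 ≡ 81 (mod 121)
119^55 ≡ 1 (mod 121) ✓
Therefore the multiplicative order of 119 modulo 121 is 55.

55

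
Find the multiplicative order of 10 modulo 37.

3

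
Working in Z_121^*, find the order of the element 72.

110

ord(72) | φ(121) = φ(11^2) = 11·(11−1) = 110 = 2 · 5 · 11.
Divisors of 110: 1, 2, 5, 10, 11, 22, 55, 110.
Evaluate successive powers at the divisors of 110:
72^1 ≡ 72 (mod 121)
72^2 ≡ 102 (mod 121)
72^5 ≡ 98 (mod 121)
72^10 ≡ 45 (mod 121)
72^11 ≡ 94 (mod 121)
72^22 ≡ 3 (mod 121)
72^55 ≡ 120 (mod 121)
72^110 ≡ 1 (mod 121) ✓
The smallest such exponent is 110, so the order of 72 is 110.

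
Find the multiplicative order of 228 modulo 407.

20

Since 228 ∈ (Z/407Z)^×, its order divides φ(407) = φ(11·37) = (11−1)·(37−1) = 10·36 = 360 = 2^3 · 3^2 · 5.
Divisors of 360: 1, 2, 3, 4, 5, 6, 8, 9, 10, 12, 15, 18, 20, 24, 30, 36, 40, 45, 60, 72, 90, 120, 180, 360.
Check 228^d mod 407 for each divisor in increasing order:
228^1 ≡ 228 (mod 407)
228^2 ≡ 295 (mod 407)
228^3 ≡ 105 (mod 407)
228^4 ≡ 334 (mod 407)
228^5 ≡ 43 (mod 407)
228^6 ≡ 36 (mod 407)
228^8 ≡ 38 (mod 407)
228^9 ≡ 117 (mod 407)
228^10 ≡ 221 (mod 407)
228^12 ≡ 75 (mod 407)
228^15 ≡ 142 (mod 407)
228^18 ≡ 258 (mod 407)
228^20 ≡ 1 (mod 407) ✓
The smallest such exponent is 20, so the order of 228 is 20.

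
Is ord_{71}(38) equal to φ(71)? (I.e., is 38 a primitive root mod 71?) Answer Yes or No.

No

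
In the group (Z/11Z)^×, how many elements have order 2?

1

φ(11) = 11 − 1 = 10 = 2 · 5.
In a cyclic group of order 10, there are φ(d) elements of order d for each divisor d of 10, and zero for non-divisors.
2 | 10, and φ(2) = 2 − 1 = 1.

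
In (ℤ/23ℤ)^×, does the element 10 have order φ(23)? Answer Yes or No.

Yes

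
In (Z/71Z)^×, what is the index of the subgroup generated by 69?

1

ord(69) | φ(71) = 71 − 1 = 70 = 2 · 5 · 7.
Divisors of 70: 1, 2, 5, 7, 10, 14, 35, 70.
Test each divisor d:
69^1 ≡ 69 (mod 71)
69^2 ≡ 4 (mod 71)
69^5 ≡ 39 (mod 71)
69^7 ≡ 14 (mod 71)
69^10 ≡ 30 (mod 71)
69^14 ≡ 54 (mod 71)
69^35 ≡ 70 (mod 71)
69^70 ≡ 1 (mod 71) ✓
So ord_71(69) = 70, hence |⟨69⟩| = 70.
Index = |(Z/71Z)^×| / |⟨69⟩| = 70 / 70 = 1.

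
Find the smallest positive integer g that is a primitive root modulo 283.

3

φ(283) = 283 − 1 = 282 = 2 · 3 · 47.
Test candidates g = 2, 3, … against the prime factors q ∈ {2, 3, 47} of φ(283): g is a generator iff g^(282/q) ≢ 1 for every such q.
g = 2: 2^141 ≡ 282; 2^94 ≡ 1 — hits 1, so not a primitive root.
g = 3: 3^141 ≡ 282; 3^94 ≡ 238; 3^6 ≡ 163 — none is 1, so 3 is a primitive root.
Hence the least primitive root of 283 is 3.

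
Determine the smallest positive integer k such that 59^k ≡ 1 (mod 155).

By Lagrange's theorem, ord_155(59) divides φ(155) = φ(5·31) = (5−1)·(31−1) = 4·30 = 120 = 2^3 · 3 · 5.
Divisors of 120: 1, 2, 3, 4, 5, 6, 8, 10, 12, 15, 20, 24, 30, 40, 60, 120.
Test each divisor d:
59^1 ≡ 59 (mod 155)
59^2 ≡ 71 (mod 155)
59^3 ≡ 4 (mod 155)
59^4 ≡ 81 (mod 155)
59^5 ≡ 129 (mod 155)
59^6 ≡ 16 (mod 155)
59^8 ≡ 51 (mod 155)
59^10 ≡ 56 (mod 155)
59^12 ≡ 101 (mod 155)
59^15 ≡ 94 (mod 155)
59^20 ≡ 36 (mod 155)
59^24 ≡ 126 (mod 155)
59^30 ≡ 1 (mod 155) ✓
The smallest such exponent is 30, so the order of 59 is 30.

30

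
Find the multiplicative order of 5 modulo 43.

42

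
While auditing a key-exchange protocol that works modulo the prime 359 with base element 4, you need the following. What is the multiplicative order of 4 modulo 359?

The order of 4 must divide φ(359) = 359 − 1 = 358 = 2 · 179.
Divisors of 358: 1, 2, 179, 358.
Evaluate successive powers at the divisors of 358:
4^1 ≡ 4
4^2 ≡ 16
4^179 ≡ 1
Hence ord(4) = 179.

179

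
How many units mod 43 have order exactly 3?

φ(43) = 43 − 1 = 42 = 2 · 3 · 7.
Since (Z/43Z)^× is cyclic of order 42, the number of elements of order d is φ(d) when d | 42 and 0 otherwise.
3 | 42, and φ(3) = 3 − 1 = 2.

2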